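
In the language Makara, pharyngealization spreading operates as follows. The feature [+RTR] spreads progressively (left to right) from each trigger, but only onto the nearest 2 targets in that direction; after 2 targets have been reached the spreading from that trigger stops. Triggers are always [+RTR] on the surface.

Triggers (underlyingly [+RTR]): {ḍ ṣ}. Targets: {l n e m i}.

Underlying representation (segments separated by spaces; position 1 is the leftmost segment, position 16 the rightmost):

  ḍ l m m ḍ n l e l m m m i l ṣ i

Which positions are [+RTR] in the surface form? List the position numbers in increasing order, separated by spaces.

1 2 3 5 6 7 15 16

From /ḍ/ at 1 rightward: 2 /l/ → [+RTR]; 3 /m/ → [+RTR]; bound reached.
From /ḍ/ at 5 rightward: 6 /n/ → [+RTR]; 7 /l/ → [+RTR]; bound reached.
From /ṣ/ at 15 rightward: 16 /i/ → [+RTR]; word edge.
Targets with no active source: positions 4 8 9 10 11 12 13 14 stay [-emphatic].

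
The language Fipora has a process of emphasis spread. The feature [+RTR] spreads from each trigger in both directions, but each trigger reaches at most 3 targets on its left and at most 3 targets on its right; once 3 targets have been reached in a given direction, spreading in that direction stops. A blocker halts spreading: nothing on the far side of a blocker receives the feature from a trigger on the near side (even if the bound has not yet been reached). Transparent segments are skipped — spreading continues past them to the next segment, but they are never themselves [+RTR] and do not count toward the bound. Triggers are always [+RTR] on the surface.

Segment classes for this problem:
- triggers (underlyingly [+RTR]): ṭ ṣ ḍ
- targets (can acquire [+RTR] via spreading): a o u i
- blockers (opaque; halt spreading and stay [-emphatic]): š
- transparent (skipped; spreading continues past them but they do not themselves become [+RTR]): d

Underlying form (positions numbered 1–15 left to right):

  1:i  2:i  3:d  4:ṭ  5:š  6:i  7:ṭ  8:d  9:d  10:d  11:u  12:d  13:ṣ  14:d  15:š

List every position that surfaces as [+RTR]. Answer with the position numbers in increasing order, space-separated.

From /ṭ/ at 4 rightward: 5 /š/ blocks.
From /ṭ/ at 4 leftward: 3 /d/ transparent; 2 /i/ → [+RTR]; 1 /i/ → [+RTR]; word edge.
From /ṭ/ at 7 rightward: 8 /d/ transparent; 9 /d/ transparent; 10 /d/ transparent; 11 /u/ → [+RTR]; 12 /d/ transparent; 13 /ṣ/ is itself a trigger — this domain ends here.
From /ṭ/ at 7 leftward: 6 /i/ → [+RTR]; 5 /š/ blocks.
From /ṣ/ at 13 rightward: 14 /d/ transparent; 15 /š/ blocks.
From /ṣ/ at 13 leftward: 12 /d/ transparent; 11 /u/ → [+RTR]; 10 /d/ transparent; 9 /d/ transparent; 8 /d/ transparent; 7 /ṭ/ is itself a trigger — this domain ends here.

1 2 4 6 7 11 13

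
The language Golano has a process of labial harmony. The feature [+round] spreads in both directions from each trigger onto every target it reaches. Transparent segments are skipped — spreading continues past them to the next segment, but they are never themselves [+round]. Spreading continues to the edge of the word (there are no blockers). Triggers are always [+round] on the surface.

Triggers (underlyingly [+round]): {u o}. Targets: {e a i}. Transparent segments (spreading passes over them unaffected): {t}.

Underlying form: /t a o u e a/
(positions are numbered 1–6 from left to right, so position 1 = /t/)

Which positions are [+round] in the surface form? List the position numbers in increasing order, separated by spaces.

From /o/ at 3 rightward: 4 /u/ is itself a trigger — this domain ends here.
From /o/ at 3 leftward: 2 /a/ → [+round]; 1 /t/ transparent; word edge.
From /u/ at 4 rightward: 5 /e/ → [+round]; 6 /a/ → [+round]; word edge.
From /u/ at 4 leftward: 3 /o/ is itself a trigger — this domain ends here.

2 3 4 5 6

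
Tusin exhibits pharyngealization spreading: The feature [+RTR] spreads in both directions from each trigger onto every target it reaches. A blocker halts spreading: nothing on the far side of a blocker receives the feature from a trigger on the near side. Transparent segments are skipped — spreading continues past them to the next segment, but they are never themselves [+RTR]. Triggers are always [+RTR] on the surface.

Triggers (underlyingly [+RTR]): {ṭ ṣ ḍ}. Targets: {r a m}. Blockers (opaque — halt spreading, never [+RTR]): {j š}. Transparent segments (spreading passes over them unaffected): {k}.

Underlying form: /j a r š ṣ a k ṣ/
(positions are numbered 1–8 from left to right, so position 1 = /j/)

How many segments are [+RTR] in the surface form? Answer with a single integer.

3

From /ṣ/ at 5 rightward: 6 /a/ → [+RTR]; 7 /k/ transparent; 8 /ṣ/ is itself a trigger — this domain ends here.
From /ṣ/ at 5 leftward: 4 /š/ blocks.
From /ṣ/ at 8 rightward: word edge.
From /ṣ/ at 8 leftward: 7 /k/ transparent; 6 /a/ → [+RTR]; 5 /ṣ/ is itself a trigger — this domain ends here.
Targets with no active source: positions 2 3 stay [-emphatic].
[+RTR] positions on the surface: 5 6 8.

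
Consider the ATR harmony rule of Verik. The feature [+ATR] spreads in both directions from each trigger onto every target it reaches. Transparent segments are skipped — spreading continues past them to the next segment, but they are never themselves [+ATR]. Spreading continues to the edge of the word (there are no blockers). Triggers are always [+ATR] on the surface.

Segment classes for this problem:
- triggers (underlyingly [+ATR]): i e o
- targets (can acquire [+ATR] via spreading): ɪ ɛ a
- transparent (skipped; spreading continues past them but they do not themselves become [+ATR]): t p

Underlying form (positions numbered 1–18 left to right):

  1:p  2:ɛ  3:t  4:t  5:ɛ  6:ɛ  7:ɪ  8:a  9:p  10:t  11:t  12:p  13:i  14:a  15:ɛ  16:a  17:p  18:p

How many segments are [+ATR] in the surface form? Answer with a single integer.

9

From /i/ at 13 rightward: 14 /a/ → [+ATR]; 15 /ɛ/ → [+ATR]; 16 /a/ → [+ATR]; 17 /p/ transparent; 18 /p/ transparent; word edge.
From /i/ at 13 leftward: 12 /p/ transparent; 11 /t/ transparent; 10 /t/ transparent; 9 /p/ transparent; 8 /a/ → [+ATR]; 7 /ɪ/ → [+ATR]; 6 /ɛ/ → [+ATR]; 5 /ɛ/ → [+ATR]; 4 /t/ transparent; 3 /t/ transparent; 2 /ɛ/ → [+ATR]; 1 /p/ transparent; word edge.
[+ATR] positions on the surface: 2 5 6 7 8 13 14 15 16.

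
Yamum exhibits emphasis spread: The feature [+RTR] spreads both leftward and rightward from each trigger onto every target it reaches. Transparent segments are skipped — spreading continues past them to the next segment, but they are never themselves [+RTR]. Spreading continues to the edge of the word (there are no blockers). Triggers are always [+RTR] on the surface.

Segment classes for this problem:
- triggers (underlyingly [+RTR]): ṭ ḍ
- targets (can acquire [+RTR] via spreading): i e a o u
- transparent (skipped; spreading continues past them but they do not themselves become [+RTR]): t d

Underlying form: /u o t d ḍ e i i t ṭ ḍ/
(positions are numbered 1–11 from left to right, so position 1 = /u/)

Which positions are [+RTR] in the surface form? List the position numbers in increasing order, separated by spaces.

1 2 5 6 7 8 10 11

From /ḍ/ at 5 rightward: 6 /e/ → [+RTR]; 7 /i/ → [+RTR]; 8 /i/ → [+RTR]; 9 /t/ transparent; 10 /ṭ/ is itself a trigger — this domain ends here.
From /ḍ/ at 5 leftward: 4 /d/ transparent; 3 /t/ transparent; 2 /o/ → [+RTR]; 1 /u/ → [+RTR]; word edge.
From /ṭ/ at 10 rightward: 11 /ḍ/ is itself a trigger — this domain ends here.
From /ṭ/ at 10 leftward: 9 /t/ transparent; 8 /i/ → [+RTR]; 7 /i/ → [+RTR]; 6 /e/ → [+RTR]; 5 /ḍ/ is itself a trigger — this domain ends here.
From /ḍ/ at 11 rightward: word edge.
From /ḍ/ at 11 leftward: 10 /ṭ/ is itself a trigger — this domain ends here.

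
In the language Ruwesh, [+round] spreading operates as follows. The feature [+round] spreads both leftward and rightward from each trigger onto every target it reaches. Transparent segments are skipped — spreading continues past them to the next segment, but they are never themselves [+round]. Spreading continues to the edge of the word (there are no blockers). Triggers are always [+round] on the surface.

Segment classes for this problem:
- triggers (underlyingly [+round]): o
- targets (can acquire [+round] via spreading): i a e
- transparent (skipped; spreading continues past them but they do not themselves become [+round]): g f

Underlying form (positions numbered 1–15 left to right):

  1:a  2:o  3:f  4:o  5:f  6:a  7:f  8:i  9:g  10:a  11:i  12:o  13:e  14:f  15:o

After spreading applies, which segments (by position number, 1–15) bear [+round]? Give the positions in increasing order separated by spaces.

From /o/ at 2 rightward: 3 /f/ transparent; 4 /o/ is itself a trigger — this domain ends here.
From /o/ at 2 leftward: 1 /a/ → [+round]; word edge.
From /o/ at 4 rightward: 5 /f/ transparent; 6 /a/ → [+round]; 7 /f/ transparent; 8 /i/ → [+round]; 9 /g/ transparent; 10 /a/ → [+round]; 11 /i/ → [+round]; 12 /o/ is itself a trigger — this domain ends here.
From /o/ at 4 leftward: 3 /f/ transparent; 2 /o/ is itself a trigger — this domain ends here.
From /o/ at 12 rightward: 13 /e/ → [+round]; 14 /f/ transparent; 15 /o/ is itself a trigger — this domain ends here.
From /o/ at 12 leftward: 11 /i/ → [+round]; 10 /a/ → [+round]; 9 /g/ transparent; 8 /i/ → [+round]; 7 /f/ transparent; 6 /a/ → [+round]; 5 /f/ transparent; 4 /o/ is itself a trigger — this domain ends here.
From /o/ at 15 rightward: word edge.
From /o/ at 15 leftward: 14 /f/ transparent; 13 /e/ → [+round]; 12 /o/ is itself a trigger — this domain ends here.

1 2 4 6 8 10 11 12 13 15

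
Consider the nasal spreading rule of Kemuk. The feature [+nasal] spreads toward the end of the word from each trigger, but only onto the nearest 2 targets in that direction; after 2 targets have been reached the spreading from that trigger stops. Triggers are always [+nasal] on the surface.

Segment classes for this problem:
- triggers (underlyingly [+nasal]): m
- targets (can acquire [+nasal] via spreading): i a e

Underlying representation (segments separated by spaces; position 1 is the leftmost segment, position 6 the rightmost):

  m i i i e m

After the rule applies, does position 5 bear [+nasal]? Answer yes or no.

From /m/ at 1 rightward: 2 /i/ → [+nasal]; 3 /i/ → [+nasal]; bound reached.
From /m/ at 6 rightward: word edge.
Targets with no active source: positions 4 5 stay [-nasal].
[+nasal] positions on the surface: 1 2 3 6.

no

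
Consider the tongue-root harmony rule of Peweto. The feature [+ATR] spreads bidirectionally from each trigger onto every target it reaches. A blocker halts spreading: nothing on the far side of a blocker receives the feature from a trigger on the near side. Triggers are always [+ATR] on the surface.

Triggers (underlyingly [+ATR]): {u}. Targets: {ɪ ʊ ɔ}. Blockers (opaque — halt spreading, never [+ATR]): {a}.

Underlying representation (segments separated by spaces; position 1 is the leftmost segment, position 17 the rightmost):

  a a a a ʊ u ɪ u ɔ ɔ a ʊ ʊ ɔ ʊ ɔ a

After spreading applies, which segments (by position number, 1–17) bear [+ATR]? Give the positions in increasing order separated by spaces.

From /u/ at 6 rightward: 7 /ɪ/ → [+ATR]; 8 /u/ is itself a trigger — this domain ends here.
From /u/ at 6 leftward: 5 /ʊ/ → [+ATR]; 4 /a/ blocks.
From /u/ at 8 rightward: 9 /ɔ/ → [+ATR]; 10 /ɔ/ → [+ATR]; 11 /a/ blocks.
From /u/ at 8 leftward: 7 /ɪ/ → [+ATR]; 6 /u/ is itself a trigger — this domain ends here.
Targets with no active source: positions 12 13 14 15 16 stay [-ATR].

5 6 7 8 9 10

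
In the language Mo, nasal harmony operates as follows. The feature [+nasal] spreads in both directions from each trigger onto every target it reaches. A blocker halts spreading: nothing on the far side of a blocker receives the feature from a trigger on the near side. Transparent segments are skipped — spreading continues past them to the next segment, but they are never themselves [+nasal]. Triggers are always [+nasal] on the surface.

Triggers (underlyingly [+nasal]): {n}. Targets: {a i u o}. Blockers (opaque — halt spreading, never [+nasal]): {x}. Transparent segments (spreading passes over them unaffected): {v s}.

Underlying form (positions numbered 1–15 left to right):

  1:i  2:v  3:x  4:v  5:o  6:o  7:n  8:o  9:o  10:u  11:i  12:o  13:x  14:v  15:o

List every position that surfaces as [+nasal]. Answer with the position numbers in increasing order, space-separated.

From /n/ at 7 rightward: 8 /o/ → [+nasal]; 9 /o/ → [+nasal]; 10 /u/ → [+nasal]; 11 /i/ → [+nasal]; 12 /o/ → [+nasal]; 13 /x/ blocks.
From /n/ at 7 leftward: 6 /o/ → [+nasal]; 5 /o/ → [+nasal]; 4 /v/ transparent; 3 /x/ blocks.
Targets with no active source: positions 1 15 stay [-nasal].

5 6 7 8 9 10 11 12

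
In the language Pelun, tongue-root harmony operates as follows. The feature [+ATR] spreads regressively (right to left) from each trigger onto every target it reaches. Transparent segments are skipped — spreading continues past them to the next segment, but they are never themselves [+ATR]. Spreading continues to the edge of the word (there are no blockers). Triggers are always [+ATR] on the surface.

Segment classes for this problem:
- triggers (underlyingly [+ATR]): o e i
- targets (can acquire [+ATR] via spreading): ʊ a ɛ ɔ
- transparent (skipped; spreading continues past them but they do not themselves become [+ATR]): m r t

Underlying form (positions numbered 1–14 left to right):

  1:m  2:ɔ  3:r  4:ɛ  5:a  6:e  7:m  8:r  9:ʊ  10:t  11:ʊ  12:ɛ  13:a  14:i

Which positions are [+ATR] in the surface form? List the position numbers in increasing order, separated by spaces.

2 4 5 6 9 11 12 13 14

From /e/ at 6 leftward: 5 /a/ → [+ATR]; 4 /ɛ/ → [+ATR]; 3 /r/ transparent; 2 /ɔ/ → [+ATR]; 1 /m/ transparent; word edge.
From /i/ at 14 leftward: 13 /a/ → [+ATR]; 12 /ɛ/ → [+ATR]; 11 /ʊ/ → [+ATR]; 10 /t/ transparent; 9 /ʊ/ → [+ATR]; 8 /r/ transparent; 7 /m/ transparent; 6 /e/ is itself a trigger — this domain ends here.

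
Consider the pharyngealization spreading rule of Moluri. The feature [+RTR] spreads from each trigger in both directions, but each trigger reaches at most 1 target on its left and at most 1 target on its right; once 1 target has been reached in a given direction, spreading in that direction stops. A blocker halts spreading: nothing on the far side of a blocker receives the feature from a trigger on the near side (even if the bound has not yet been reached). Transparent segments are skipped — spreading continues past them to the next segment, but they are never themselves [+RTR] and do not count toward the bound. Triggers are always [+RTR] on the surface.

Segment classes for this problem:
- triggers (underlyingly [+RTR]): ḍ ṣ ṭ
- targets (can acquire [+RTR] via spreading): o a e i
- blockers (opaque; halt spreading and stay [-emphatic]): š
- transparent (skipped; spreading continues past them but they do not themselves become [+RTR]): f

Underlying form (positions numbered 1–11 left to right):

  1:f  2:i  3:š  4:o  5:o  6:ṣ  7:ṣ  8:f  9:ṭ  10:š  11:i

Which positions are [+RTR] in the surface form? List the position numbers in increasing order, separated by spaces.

From /ṣ/ at 6 rightward: 7 /ṣ/ is itself a trigger — this domain ends here.
From /ṣ/ at 6 leftward: 5 /o/ → [+RTR]; bound reached.
From /ṣ/ at 7 rightward: 8 /f/ transparent; 9 /ṭ/ is itself a trigger — this domain ends here.
From /ṣ/ at 7 leftward: 6 /ṣ/ is itself a trigger — this domain ends here.
From /ṭ/ at 9 rightward: 10 /š/ blocks.
From /ṭ/ at 9 leftward: 8 /f/ transparent; 7 /ṣ/ is itself a trigger — this domain ends here.
Targets with no active source: positions 2 4 11 stay [-emphatic].

5 6 7 9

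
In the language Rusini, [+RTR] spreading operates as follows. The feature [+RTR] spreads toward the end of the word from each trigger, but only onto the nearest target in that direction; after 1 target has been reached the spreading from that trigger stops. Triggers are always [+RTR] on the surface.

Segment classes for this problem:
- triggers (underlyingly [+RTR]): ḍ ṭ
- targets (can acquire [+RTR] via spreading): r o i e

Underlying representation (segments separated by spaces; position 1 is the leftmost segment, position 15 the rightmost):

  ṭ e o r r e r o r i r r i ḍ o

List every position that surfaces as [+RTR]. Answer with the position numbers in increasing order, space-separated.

From /ṭ/ at 1 rightward: 2 /e/ → [+RTR]; bound reached.
From /ḍ/ at 14 rightward: 15 /o/ → [+RTR]; bound reached.
Targets with no active source: positions 3 4 5 6 7 8 9 10 11 12 13 stay [-emphatic].

1 2 14 15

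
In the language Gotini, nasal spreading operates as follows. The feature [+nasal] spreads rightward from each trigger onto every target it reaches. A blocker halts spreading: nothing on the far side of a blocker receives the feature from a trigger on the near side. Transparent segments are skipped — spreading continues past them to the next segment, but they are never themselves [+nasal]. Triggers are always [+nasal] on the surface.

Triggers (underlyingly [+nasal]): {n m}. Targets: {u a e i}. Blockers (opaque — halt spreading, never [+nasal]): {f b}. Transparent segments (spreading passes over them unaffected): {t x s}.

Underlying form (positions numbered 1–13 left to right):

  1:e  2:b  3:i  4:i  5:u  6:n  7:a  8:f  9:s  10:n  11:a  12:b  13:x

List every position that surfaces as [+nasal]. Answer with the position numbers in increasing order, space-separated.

From /n/ at 6 rightward: 7 /a/ → [+nasal]; 8 /f/ blocks.
From /n/ at 10 rightward: 11 /a/ → [+nasal]; 12 /b/ blocks.
Targets with no active source: positions 1 3 4 5 stay [-nasal].

6 7 10 11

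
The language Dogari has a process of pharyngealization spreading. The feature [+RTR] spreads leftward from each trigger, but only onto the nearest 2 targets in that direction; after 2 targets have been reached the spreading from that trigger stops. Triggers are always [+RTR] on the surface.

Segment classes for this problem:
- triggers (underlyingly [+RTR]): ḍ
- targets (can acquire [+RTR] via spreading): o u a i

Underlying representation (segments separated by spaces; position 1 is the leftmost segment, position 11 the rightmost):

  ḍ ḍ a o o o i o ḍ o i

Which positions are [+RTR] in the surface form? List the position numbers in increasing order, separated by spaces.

1 2 7 8 9

From /ḍ/ at 1 leftward: word edge.
From /ḍ/ at 2 leftward: 1 /ḍ/ is itself a trigger — this domain ends here.
From /ḍ/ at 9 leftward: 8 /o/ → [+RTR]; 7 /i/ → [+RTR]; bound reached.
Targets with no active source: positions 3 4 5 6 10 11 stay [-emphatic].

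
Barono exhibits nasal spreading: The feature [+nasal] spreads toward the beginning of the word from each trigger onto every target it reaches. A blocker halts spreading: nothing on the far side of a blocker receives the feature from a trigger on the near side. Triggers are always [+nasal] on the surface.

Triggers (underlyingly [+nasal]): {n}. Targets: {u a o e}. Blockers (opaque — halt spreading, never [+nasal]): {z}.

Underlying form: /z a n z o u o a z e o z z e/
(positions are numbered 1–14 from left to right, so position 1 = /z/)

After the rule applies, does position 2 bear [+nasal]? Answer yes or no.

From /n/ at 3 leftward: 2 /a/ → [+nasal]; 1 /z/ blocks.
Targets with no active source: positions 5 6 7 8 10 11 14 stay [-nasal].
[+nasal] positions on the surface: 2 3.

yes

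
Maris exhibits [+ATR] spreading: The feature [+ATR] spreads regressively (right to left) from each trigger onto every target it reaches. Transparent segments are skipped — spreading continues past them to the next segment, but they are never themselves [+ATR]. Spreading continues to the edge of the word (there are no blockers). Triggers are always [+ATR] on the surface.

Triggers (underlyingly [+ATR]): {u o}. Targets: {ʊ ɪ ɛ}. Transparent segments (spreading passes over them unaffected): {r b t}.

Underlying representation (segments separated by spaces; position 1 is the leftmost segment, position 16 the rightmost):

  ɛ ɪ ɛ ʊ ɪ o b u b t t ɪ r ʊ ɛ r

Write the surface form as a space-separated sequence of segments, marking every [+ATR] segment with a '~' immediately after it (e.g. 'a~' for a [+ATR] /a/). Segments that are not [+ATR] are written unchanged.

From /o/ at 6 leftward: 5 /ɪ/ → [+ATR]; 4 /ʊ/ → [+ATR]; 3 /ɛ/ → [+ATR]; 2 /ɪ/ → [+ATR]; 1 /ɛ/ → [+ATR]; word edge.
From /u/ at 8 leftward: 7 /b/ transparent; 6 /o/ is itself a trigger — this domain ends here.
Targets with no active source: positions 12 14 15 stay [-ATR].
[+ATR] positions on the surface: 1 2 3 4 5 6 8.

ɛ~ ɪ~ ɛ~ ʊ~ ɪ~ o~ b u~ b t t ɪ r ʊ ɛ r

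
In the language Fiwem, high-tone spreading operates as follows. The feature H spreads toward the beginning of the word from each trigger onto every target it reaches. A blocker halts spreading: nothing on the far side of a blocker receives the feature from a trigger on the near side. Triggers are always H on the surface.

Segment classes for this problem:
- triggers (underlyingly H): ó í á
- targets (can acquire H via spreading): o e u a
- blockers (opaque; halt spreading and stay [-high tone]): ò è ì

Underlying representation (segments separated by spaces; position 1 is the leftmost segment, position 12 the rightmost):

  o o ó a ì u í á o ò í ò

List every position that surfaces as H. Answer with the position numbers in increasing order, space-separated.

1 2 3 6 7 8 11

From /ó/ at 3 leftward: 2 /o/ → H; 1 /o/ → H; word edge.
From /í/ at 7 leftward: 6 /u/ → H; 5 /ì/ blocks.
From /á/ at 8 leftward: 7 /í/ is itself a trigger — this domain ends here.
From /í/ at 11 leftward: 10 /ò/ blocks.
Targets with no active source: positions 4 9 stay [-high tone].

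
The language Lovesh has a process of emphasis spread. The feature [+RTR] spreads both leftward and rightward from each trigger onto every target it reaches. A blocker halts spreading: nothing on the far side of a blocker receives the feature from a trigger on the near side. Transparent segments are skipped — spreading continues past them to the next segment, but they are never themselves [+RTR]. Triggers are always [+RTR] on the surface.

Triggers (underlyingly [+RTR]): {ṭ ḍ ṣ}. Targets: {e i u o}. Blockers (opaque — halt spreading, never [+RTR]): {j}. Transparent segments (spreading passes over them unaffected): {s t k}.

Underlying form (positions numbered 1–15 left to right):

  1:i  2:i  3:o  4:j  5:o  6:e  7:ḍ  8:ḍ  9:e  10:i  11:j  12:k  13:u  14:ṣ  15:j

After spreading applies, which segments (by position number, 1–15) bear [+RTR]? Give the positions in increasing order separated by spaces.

5 6 7 8 9 10 13 14

From /ḍ/ at 7 rightward: 8 /ḍ/ is itself a trigger — this domain ends here.
From /ḍ/ at 7 leftward: 6 /e/ → [+RTR]; 5 /o/ → [+RTR]; 4 /j/ blocks.
From /ḍ/ at 8 rightward: 9 /e/ → [+RTR]; 10 /i/ → [+RTR]; 11 /j/ blocks.
From /ḍ/ at 8 leftward: 7 /ḍ/ is itself a trigger — this domain ends here.
From /ṣ/ at 14 rightward: 15 /j/ blocks.
From /ṣ/ at 14 leftward: 13 /u/ → [+RTR]; 12 /k/ transparent; 11 /j/ blocks.
Targets with no active source: positions 1 2 3 stay [-emphatic].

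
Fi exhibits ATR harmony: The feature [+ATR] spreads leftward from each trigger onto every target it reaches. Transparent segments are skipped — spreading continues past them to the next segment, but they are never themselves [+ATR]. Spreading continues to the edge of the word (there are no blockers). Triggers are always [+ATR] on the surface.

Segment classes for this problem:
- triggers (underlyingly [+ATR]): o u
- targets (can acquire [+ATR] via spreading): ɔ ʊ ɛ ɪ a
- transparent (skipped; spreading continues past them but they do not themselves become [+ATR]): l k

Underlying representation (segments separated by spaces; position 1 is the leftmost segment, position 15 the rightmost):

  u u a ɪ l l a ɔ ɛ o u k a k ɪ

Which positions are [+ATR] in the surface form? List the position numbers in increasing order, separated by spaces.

From /u/ at 1 leftward: word edge.
From /u/ at 2 leftward: 1 /u/ is itself a trigger — this domain ends here.
From /o/ at 10 leftward: 9 /ɛ/ → [+ATR]; 8 /ɔ/ → [+ATR]; 7 /a/ → [+ATR]; 6 /l/ transparent; 5 /l/ transparent; 4 /ɪ/ → [+ATR]; 3 /a/ → [+ATR]; 2 /u/ is itself a trigger — this domain ends here.
From /u/ at 11 leftward: 10 /o/ is itself a trigger — this domain ends here.
Targets with no active source: positions 13 15 stay [-ATR].

1 2 3 4 7 8 9 10 11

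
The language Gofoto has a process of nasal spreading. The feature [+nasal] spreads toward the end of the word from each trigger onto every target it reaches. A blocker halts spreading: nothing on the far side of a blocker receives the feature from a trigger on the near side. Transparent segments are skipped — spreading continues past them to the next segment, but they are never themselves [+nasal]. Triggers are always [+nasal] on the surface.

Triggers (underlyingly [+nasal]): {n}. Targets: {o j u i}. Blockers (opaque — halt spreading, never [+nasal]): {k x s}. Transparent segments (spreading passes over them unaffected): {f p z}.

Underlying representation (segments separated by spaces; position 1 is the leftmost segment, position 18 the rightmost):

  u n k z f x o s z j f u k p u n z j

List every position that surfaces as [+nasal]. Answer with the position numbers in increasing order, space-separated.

2 16 18

From /n/ at 2 rightward: 3 /k/ blocks.
From /n/ at 16 rightward: 17 /z/ transparent; 18 /j/ → [+nasal]; word edge.
Targets with no active source: positions 1 7 10 12 15 stay [-nasal].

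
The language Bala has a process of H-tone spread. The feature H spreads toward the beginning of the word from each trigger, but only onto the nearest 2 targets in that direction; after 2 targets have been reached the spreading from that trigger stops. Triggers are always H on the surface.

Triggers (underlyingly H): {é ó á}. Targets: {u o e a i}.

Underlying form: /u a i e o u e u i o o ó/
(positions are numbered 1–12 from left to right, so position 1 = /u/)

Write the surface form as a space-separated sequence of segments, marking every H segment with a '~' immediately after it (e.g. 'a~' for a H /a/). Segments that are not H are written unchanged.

From /ó/ at 12 leftward: 11 /o/ → H; 10 /o/ → H; bound reached.
Targets with no active source: positions 1 2 3 4 5 6 7 8 9 stay [-high tone].
H positions on the surface: 10 11 12.

u a i e o u e u i o~ o~ ó~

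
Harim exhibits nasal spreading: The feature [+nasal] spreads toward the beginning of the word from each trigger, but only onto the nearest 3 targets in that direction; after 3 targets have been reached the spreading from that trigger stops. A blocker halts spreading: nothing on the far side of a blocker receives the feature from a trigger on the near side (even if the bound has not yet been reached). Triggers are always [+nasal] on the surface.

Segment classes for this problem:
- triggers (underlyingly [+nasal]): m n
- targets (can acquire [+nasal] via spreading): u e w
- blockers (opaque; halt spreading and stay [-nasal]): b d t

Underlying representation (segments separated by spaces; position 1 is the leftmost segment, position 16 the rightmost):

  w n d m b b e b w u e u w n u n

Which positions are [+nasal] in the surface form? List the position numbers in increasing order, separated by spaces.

From /n/ at 2 leftward: 1 /w/ → [+nasal]; word edge.
From /m/ at 4 leftward: 3 /d/ blocks.
From /n/ at 14 leftward: 13 /w/ → [+nasal]; 12 /u/ → [+nasal]; 11 /e/ → [+nasal]; bound reached.
From /n/ at 16 leftward: 15 /u/ → [+nasal]; 14 /n/ is itself a trigger — this domain ends here.
Targets with no active source: positions 7 9 10 stay [-nasal].

1 2 4 11 12 13 14 15 16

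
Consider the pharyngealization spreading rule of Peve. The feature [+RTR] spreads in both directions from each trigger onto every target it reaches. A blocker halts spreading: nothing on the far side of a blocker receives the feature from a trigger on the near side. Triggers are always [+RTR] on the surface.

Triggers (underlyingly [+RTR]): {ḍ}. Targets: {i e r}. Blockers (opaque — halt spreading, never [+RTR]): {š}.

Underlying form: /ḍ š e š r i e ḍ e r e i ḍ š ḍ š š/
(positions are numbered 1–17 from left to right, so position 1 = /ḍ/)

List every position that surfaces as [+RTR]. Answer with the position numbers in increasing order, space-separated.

From /ḍ/ at 1 rightward: 2 /š/ blocks.
From /ḍ/ at 1 leftward: word edge.
From /ḍ/ at 8 rightward: 9 /e/ → [+RTR]; 10 /r/ → [+RTR]; 11 /e/ → [+RTR]; 12 /i/ → [+RTR]; 13 /ḍ/ is itself a trigger — this domain ends here.
From /ḍ/ at 8 leftward: 7 /e/ → [+RTR]; 6 /i/ → [+RTR]; 5 /r/ → [+RTR]; 4 /š/ blocks.
From /ḍ/ at 13 rightward: 14 /š/ blocks.
From /ḍ/ at 13 leftward: 12 /i/ → [+RTR]; 11 /e/ → [+RTR]; 10 /r/ → [+RTR]; 9 /e/ → [+RTR]; 8 /ḍ/ is itself a trigger — this domain ends here.
From /ḍ/ at 15 rightward: 16 /š/ blocks.
From /ḍ/ at 15 leftward: 14 /š/ blocks.
Target with no active source: position 3 stays [-emphatic].

1 5 6 7 8 9 10 11 12 13 15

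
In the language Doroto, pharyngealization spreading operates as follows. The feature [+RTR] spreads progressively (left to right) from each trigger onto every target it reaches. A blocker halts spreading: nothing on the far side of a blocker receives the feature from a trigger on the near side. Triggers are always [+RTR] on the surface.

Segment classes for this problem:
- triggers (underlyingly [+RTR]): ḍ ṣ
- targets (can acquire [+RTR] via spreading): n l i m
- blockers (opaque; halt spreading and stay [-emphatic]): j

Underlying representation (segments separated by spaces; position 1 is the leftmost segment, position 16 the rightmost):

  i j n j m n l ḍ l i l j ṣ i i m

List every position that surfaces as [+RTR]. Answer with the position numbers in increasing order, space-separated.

8 9 10 11 13 14 15 16

From /ḍ/ at 8 rightward: 9 /l/ → [+RTR]; 10 /i/ → [+RTR]; 11 /l/ → [+RTR]; 12 /j/ blocks.
From /ṣ/ at 13 rightward: 14 /i/ → [+RTR]; 15 /i/ → [+RTR]; 16 /m/ → [+RTR]; word edge.
Targets with no active source: positions 1 3 5 6 7 stay [-emphatic].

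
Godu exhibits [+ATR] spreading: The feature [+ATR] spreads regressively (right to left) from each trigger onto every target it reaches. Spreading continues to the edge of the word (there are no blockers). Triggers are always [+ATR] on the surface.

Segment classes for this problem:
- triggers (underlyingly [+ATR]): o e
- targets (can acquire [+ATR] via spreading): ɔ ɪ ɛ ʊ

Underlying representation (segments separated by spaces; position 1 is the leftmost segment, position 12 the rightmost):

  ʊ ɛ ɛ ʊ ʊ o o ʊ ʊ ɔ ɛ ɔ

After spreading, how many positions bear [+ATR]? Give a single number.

7

From /o/ at 6 leftward: 5 /ʊ/ → [+ATR]; 4 /ʊ/ → [+ATR]; 3 /ɛ/ → [+ATR]; 2 /ɛ/ → [+ATR]; 1 /ʊ/ → [+ATR]; word edge.
From /o/ at 7 leftward: 6 /o/ is itself a trigger — this domain ends here.
Targets with no active source: positions 8 9 10 11 12 stay [-ATR].
[+ATR] positions on the surface: 1 2 3 4 5 6 7.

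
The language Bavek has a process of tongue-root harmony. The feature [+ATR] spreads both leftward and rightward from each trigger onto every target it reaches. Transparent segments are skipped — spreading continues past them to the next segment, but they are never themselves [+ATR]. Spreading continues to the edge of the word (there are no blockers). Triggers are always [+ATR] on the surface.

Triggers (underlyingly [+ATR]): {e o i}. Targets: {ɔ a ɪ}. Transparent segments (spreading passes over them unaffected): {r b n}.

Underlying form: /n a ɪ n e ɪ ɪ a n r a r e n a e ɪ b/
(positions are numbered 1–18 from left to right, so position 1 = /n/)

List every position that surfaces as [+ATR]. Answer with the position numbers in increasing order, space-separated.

2 3 5 6 7 8 11 13 15 16 17

From /e/ at 5 rightward: 6 /ɪ/ → [+ATR]; 7 /ɪ/ → [+ATR]; 8 /a/ → [+ATR]; 9 /n/ transparent; 10 /r/ transparent; 11 /a/ → [+ATR]; 12 /r/ transparent; 13 /e/ is itself a trigger — this domain ends here.
From /e/ at 5 leftward: 4 /n/ transparent; 3 /ɪ/ → [+ATR]; 2 /a/ → [+ATR]; 1 /n/ transparent; word edge.
From /e/ at 13 rightward: 14 /n/ transparent; 15 /a/ → [+ATR]; 16 /e/ is itself a trigger — this domain ends here.
From /e/ at 13 leftward: 12 /r/ transparent; 11 /a/ → [+ATR]; 10 /r/ transparent; 9 /n/ transparent; 8 /a/ → [+ATR]; 7 /ɪ/ → [+ATR]; 6 /ɪ/ → [+ATR]; 5 /e/ is itself a trigger — this domain ends here.
From /e/ at 16 rightward: 17 /ɪ/ → [+ATR]; 18 /b/ transparent; word edge.
From /e/ at 16 leftward: 15 /a/ → [+ATR]; 14 /n/ transparent; 13 /e/ is itself a trigger — this domain ends here.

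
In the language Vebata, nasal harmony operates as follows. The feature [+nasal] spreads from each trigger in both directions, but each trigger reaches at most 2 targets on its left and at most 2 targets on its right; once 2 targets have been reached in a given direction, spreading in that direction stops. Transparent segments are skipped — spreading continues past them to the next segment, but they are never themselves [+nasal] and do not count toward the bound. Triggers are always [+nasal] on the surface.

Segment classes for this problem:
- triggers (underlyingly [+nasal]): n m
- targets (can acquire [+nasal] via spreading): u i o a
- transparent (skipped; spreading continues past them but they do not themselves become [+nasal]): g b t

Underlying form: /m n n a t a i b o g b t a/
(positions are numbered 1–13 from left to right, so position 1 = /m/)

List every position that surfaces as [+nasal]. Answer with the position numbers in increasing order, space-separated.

From /m/ at 1 rightward: 2 /n/ is itself a trigger — this domain ends here.
From /m/ at 1 leftward: word edge.
From /n/ at 2 rightward: 3 /n/ is itself a trigger — this domain ends here.
From /n/ at 2 leftward: 1 /m/ is itself a trigger — this domain ends here.
From /n/ at 3 rightward: 4 /a/ → [+nasal]; 5 /t/ transparent; 6 /a/ → [+nasal]; bound reached.
From /n/ at 3 leftward: 2 /n/ is itself a trigger — this domain ends here.
Targets with no active source: positions 7 9 13 stay [-nasal].

1 2 3 4 6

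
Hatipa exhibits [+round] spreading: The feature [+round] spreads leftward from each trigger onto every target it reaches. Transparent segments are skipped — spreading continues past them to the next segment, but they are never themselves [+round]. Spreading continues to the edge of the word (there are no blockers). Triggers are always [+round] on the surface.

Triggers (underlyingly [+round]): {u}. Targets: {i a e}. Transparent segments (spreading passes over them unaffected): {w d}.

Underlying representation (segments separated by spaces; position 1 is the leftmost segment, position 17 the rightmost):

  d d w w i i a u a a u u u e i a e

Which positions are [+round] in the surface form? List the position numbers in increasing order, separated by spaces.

5 6 7 8 9 10 11 12 13

From /u/ at 8 leftward: 7 /a/ → [+round]; 6 /i/ → [+round]; 5 /i/ → [+round]; 4 /w/ transparent; 3 /w/ transparent; 2 /d/ transparent; 1 /d/ transparent; word edge.
From /u/ at 11 leftward: 10 /a/ → [+round]; 9 /a/ → [+round]; 8 /u/ is itself a trigger — this domain ends here.
From /u/ at 12 leftward: 11 /u/ is itself a trigger — this domain ends here.
From /u/ at 13 leftward: 12 /u/ is itself a trigger — this domain ends here.
Targets with no active source: positions 14 15 16 17 stay [-round].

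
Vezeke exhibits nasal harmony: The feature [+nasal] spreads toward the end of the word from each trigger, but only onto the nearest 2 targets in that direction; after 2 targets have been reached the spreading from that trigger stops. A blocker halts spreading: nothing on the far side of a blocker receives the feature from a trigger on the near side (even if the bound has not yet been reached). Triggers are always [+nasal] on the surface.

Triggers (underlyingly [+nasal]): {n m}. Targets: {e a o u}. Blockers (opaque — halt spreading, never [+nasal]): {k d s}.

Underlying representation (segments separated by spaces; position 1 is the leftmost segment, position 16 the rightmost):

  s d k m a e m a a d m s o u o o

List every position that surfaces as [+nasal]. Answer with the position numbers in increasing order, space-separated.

From /m/ at 4 rightward: 5 /a/ → [+nasal]; 6 /e/ → [+nasal]; bound reached.
From /m/ at 7 rightward: 8 /a/ → [+nasal]; 9 /a/ → [+nasal]; bound reached.
From /m/ at 11 rightward: 12 /s/ blocks.
Targets with no active source: positions 13 14 15 16 stay [-nasal].

4 5 6 7 8 9 11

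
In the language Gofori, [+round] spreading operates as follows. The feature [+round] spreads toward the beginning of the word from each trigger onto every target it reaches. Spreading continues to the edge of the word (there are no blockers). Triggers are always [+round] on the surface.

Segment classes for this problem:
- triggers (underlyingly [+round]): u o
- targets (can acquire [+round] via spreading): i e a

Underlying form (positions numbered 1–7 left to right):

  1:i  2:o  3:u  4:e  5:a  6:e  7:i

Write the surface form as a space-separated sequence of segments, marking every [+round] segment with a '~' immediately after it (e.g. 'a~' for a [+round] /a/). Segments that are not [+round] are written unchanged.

i~ o~ u~ e a e i

From /o/ at 2 leftward: 1 /i/ → [+round]; word edge.
From /u/ at 3 leftward: 2 /o/ is itself a trigger — this domain ends here.
Targets with no active source: positions 4 5 6 7 stay [-round].
[+round] positions on the surface: 1 2 3.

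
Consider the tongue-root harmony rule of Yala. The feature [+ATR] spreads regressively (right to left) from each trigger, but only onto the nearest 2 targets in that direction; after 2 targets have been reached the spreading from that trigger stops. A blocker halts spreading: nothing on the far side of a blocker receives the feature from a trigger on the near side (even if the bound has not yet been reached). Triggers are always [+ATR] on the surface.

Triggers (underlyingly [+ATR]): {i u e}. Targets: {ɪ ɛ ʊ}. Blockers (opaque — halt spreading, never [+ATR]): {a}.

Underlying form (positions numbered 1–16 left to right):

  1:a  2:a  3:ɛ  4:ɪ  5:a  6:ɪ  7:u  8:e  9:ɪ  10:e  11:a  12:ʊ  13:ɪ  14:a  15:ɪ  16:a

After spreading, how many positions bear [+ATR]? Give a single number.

5

From /u/ at 7 leftward: 6 /ɪ/ → [+ATR]; 5 /a/ blocks.
From /e/ at 8 leftward: 7 /u/ is itself a trigger — this domain ends here.
From /e/ at 10 leftward: 9 /ɪ/ → [+ATR]; 8 /e/ is itself a trigger — this domain ends here.
Targets with no active source: positions 3 4 12 13 15 stay [-ATR].
[+ATR] positions on the surface: 6 7 8 9 10.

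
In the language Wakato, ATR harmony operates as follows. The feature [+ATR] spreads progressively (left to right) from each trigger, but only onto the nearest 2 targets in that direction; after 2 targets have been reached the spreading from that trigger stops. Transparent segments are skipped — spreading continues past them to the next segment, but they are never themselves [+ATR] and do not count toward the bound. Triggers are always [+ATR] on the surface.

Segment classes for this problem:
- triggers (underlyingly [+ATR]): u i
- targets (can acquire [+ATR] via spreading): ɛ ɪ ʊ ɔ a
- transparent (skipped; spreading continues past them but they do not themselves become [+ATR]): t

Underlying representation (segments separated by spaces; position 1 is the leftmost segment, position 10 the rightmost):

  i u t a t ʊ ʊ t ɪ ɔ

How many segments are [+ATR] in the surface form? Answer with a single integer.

4

From /i/ at 1 rightward: 2 /u/ is itself a trigger — this domain ends here.
From /u/ at 2 rightward: 3 /t/ transparent; 4 /a/ → [+ATR]; 5 /t/ transparent; 6 /ʊ/ → [+ATR]; bound reached.
Targets with no active source: positions 7 9 10 stay [-ATR].
[+ATR] positions on the surface: 1 2 4 6.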